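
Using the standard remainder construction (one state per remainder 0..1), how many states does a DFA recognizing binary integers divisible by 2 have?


Divisibility by 2 is tracked via the remainder mod 2: 0, 1, ..., 1
The construction assigns one state to each remainder
Number of remainders = 2

2


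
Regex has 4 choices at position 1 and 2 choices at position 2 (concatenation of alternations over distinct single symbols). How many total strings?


First group: 4 alternatives
Second group: 2 alternatives
Concatenation: each choice from group 1 pairs with each from group 2
Total = 4 x 2 = 8

8


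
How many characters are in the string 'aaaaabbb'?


String: 'aaaaabbb'
Counting characters:
  'a' appears 5 time(s)
  'b' appears 3 time(s)
Total length = 5 + 3 = 8

8


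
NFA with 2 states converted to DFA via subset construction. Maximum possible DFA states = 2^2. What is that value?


NFA has 2 states
Subset construction: each DFA state = subset of NFA states
Maximum subsets = 2^2
2^2 = 4

4


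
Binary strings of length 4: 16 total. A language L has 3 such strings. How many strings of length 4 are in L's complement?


Alphabet: {0,1}
String length: 4
Total strings of length 4 = 2^4 = 16
Strings in L = 3
Complement = total - |L|
= 16 - 3
= 13

13


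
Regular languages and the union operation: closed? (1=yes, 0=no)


Regular languages are closed under all standard operations:
- Union: Yes (product construction)
- Intersection: Yes (product construction)
- Complement: Yes (swap accept/reject)
- Concatenation: Yes (NFA construction)
Operation: union -> Closed

1


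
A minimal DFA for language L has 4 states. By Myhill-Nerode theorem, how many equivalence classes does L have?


Myhill-Nerode theorem:
Number of equivalence classes = number of states in minimal DFA
Minimal DFA states = 4
Therefore equivalence classes = 4

4


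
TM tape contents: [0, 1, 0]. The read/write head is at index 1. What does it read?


Tape: [0, 1, 0]
Positions: 0 1 2
Values:    0 1 0
Head at position 1
tape[1] = 1

1


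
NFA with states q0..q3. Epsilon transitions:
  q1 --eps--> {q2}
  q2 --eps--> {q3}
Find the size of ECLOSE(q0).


Starting from q0
Initialize closure = {q0}
q0 has no outgoing epsilon transitions -> nothing to add
Final closure: {q0}
Size = 1

1


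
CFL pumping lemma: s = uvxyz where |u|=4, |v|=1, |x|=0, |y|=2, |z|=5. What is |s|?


|s| = |u| + |v| + |x| + |y| + |z|
= 4 + 1 + 0 + 2 + 5
= 5 + 0 + 7
= 5 + 7
= 12

12


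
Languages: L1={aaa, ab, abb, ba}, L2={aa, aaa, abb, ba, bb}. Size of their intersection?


L1 = {aaa, ab, abb, ba}
L2 = {aa, aaa, abb, ba, bb}
Checking each string in L1 against L2:
  'aaa': in L2? Yes
  'ab': in L2? No
  'abb': in L2? Yes
  'ba': in L2? Yes
Intersection = {aaa, abb, ba}
|L1 ∩ L2| = 3

3


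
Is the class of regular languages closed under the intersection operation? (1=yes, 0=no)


Regular languages are closed under:
- Union (DFA product construction)
- Intersection (DFA product construction)
- Complement (swap accept/reject states)
- Concatenation (NFA construction)
- Kleene star (NFA construction)
intersection is in this list
Therefore: closed

1


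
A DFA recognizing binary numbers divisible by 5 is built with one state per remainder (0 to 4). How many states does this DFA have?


Divisibility by 5 is tracked via the remainder mod 5: 0, 1, ..., 4
The construction assigns one state to each remainder
Number of remainders = 5

5


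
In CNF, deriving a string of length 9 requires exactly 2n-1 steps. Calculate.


Chomsky Normal Form derivation:
String length n = 9
Each step either:
  - Splits a nonterminal into two (n-1 such steps)
  - Converts a nonterminal to terminal (n such steps)
Total = (n-1) + n = 2n - 1
= 2(9) - 1
= 18 - 1
= 17

17


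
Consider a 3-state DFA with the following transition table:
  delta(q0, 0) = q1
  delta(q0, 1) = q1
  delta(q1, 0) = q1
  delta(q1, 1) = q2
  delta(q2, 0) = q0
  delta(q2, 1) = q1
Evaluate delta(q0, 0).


Looking up transition function:
delta(q0, 0) in the table
Row: q0, Column: 0
Result: q1

q1


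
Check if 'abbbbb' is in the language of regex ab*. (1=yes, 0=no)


Pattern: ab*
String: 'abbbbb'
Pattern requires: exactly one 'a' followed by zero or more 'b's
First char is 'a' -> OK
Rest 'bbbbb': all b's? Yes
Result: 1

1


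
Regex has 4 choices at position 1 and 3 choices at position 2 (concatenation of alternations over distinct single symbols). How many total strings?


First group: 4 alternatives
Second group: 3 alternatives
Concatenation: each choice from group 1 pairs with each from group 2
Total = 4 x 3 = 12

12


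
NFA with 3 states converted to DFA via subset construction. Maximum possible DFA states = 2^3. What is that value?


NFA has 3 states
Subset construction: each DFA state = subset of NFA states
Maximum subsets = 2^3
2^3 = 8

8


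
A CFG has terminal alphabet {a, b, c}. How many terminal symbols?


Terminal symbols: a, b, c
Counting each: a (#1), b (#2), c (#3)
Total = 3

3


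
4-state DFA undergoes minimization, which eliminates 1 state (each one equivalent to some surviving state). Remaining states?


Original DFA: 4 states
Redundant states removed: 1
Minimized states = original - removed
= 4 - 1
= 3

3


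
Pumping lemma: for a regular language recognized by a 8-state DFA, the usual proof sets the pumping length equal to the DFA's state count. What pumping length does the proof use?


Pumping lemma for regular languages (standard proof):
Take p = |Q|, the number of DFA states.
Any string of length >= |Q| passes through |Q|+1 states while reading its first |Q| symbols,
so by pigeonhole some state repeats, giving the loop that can be pumped.
Here |Q| = 8
Therefore the proof uses p = 8

8


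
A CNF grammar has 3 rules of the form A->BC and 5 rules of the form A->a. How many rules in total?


CNF allows two rule forms:
  A -> BC (binary): 3 rules
  A -> a (terminal): 5 rules
Total = 3 + 5 = 8

8


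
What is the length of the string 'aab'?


String: 'aab'
Counting characters:
  'a' appears 2 time(s)
  'b' appears 1 time(s)
Total length = 2 + 1 = 3

3


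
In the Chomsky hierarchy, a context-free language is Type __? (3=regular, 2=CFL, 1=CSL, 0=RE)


Chomsky hierarchy levels:
  Type 3: Regular (DFA/NFA/regex)
  Type 2: Context-free (PDA)
  Type 1: Context-sensitive
  Type 0: Recursively enumerable (TM)
'context-free' corresponds to Type 2

2


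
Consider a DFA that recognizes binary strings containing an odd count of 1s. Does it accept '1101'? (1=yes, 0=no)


DFA has 2 states: q_even (start, accept=no) and q_odd
Processing string '1101' character by character:
  Position 0: read '1', 1-count=1 -> q_odd
  Position 1: read '1', 1-count=2 -> q_even
  Position 2: read '0', 1-count=2 -> q_even (no change)
  Position 3: read '1', 1-count=3 -> q_odd
Final state: q_odd, total 1s = 3 (odd); the DFA requires an odd count -> accept

1


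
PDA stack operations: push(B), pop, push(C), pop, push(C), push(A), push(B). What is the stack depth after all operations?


Tracing stack operations:
  push(B) -> stack = [B], depth=1
  pop -> removed B, stack = [], depth=0
  push(C) -> stack = [C], depth=1
  pop -> removed C, stack = [], depth=0
  push(C) -> stack = [C], depth=1
  push(A) -> stack = [C,A], depth=2
  push(B) -> stack = [C,A,B], depth=3
Final depth = 3

3


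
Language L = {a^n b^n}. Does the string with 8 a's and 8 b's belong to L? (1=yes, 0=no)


Language requires equal numbers of a's and b's
PDA pushes for each 'a', pops for each 'b'
Number of a's = 8
Number of b's = 8
8 == 8 -> Accept

1


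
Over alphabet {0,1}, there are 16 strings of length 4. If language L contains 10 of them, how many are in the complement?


Alphabet: {0,1}
String length: 4
Total strings of length 4 = 2^4 = 16
Strings in L = 10
Complement = total - |L|
= 16 - 10
= 6

6


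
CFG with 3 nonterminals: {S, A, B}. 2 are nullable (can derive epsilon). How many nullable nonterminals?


Nonterminals: {S, A, B}
A nonterminal is nullable if it can derive epsilon
Counting nullable nonterminals: 2
Total nullable = 2

2


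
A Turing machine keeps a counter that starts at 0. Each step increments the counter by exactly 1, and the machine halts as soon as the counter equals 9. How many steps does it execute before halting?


Counter starts at 0. Counting sequence:
  Step 1: counter = 1
  Step 2: counter = 2
  Step 3: counter = 3
  Step 4: counter = 4
  Step 5: counter = 5
  Step 6: counter = 6
  ...
  Step 9: counter = 9
Counter reached 9 -> halt
Total steps = 9

9


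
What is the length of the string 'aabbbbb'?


String: 'aabbbbb'
Counting characters:
  'a' appears 2 time(s)
  'b' appears 5 time(s)
Total length = 2 + 5 = 7

7


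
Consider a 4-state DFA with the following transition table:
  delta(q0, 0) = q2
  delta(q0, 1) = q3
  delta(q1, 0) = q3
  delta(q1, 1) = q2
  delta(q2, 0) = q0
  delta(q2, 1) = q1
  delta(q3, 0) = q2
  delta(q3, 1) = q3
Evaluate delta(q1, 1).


Looking up transition function:
delta(q1, 1) in the table
Row: q1, Column: 1
Result: q2

q2


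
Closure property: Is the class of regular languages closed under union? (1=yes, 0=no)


Regular languages are closed under all standard operations:
- Union: Yes (product construction)
- Intersection: Yes (product construction)
- Complement: Yes (swap accept/reject)
- Concatenation: Yes (NFA construction)
Operation: union -> Closed

1


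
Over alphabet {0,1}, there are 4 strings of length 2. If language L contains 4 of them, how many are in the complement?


Alphabet: {0,1}
String length: 2
Total strings of length 2 = 2^2 = 4
Strings in L = 4
Complement = total - |L|
= 4 - 4
= 0

0


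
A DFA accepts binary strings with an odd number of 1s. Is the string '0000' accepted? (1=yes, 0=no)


DFA has 2 states: q_even (start, accept=no) and q_odd
Processing string '0000' character by character:
  Position 0: read '0', 1-count=0 -> q_even (no change)
  Position 1: read '0', 1-count=0 -> q_even (no change)
  Position 2: read '0', 1-count=0 -> q_even (no change)
  Position 3: read '0', 1-count=0 -> q_even (no change)
Final state: q_even, total 1s = 0 (even); the DFA requires an odd count -> reject

0


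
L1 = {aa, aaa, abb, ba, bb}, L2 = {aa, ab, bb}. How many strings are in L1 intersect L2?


L1 = {aa, aaa, abb, ba, bb}
L2 = {aa, ab, bb}
Checking each string in L1 against L2:
  'aa': in L2? Yes
  'aaa': in L2? No
  'abb': in L2? No
  'ba': in L2? No
  'bb': in L2? Yes
Intersection = {aa, bb}
|L1 ∩ L2| = 2

2


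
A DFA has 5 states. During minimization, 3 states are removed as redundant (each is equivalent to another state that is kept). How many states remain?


Original DFA: 5 states
Redundant states removed: 3
Minimized states = original - removed
= 5 - 3
= 2

2


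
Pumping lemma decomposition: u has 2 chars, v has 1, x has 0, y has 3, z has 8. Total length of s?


|s| = |u| + |v| + |x| + |y| + |z|
= 2 + 1 + 0 + 3 + 8
= 3 + 0 + 11
= 3 + 11
= 14

14


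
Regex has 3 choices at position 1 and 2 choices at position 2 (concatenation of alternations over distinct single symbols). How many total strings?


First group: 3 alternatives
Second group: 2 alternatives
Concatenation: each choice from group 1 pairs with each from group 2
Total = 3 x 2 = 6

6


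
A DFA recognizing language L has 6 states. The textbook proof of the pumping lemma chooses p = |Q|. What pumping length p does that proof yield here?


Pumping lemma for regular languages (standard proof):
Take p = |Q|, the number of DFA states.
Any string of length >= |Q| passes through |Q|+1 states while reading its first |Q| symbols,
so by pigeonhole some state repeats, giving the loop that can be pumped.
Here |Q| = 6
Therefore the proof uses p = 6

6


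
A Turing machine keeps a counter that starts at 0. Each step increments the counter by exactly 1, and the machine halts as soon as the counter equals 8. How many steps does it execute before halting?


Counter starts at 0. Counting sequence:
  Step 1: counter = 1
  Step 2: counter = 2
  Step 3: counter = 3
  Step 4: counter = 4
  Step 5: counter = 5
  Step 6: counter = 6
  Step 7: counter = 7
  Step 8: counter = 8
Counter reached 8 -> halt
Total steps = 8

8


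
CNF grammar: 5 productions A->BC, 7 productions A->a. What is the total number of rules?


CNF allows two rule forms:
  A -> BC (binary): 5 rules
  A -> a (terminal): 7 rules
Total = 5 + 7 = 12

12


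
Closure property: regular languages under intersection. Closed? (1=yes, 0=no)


Regular languages are closed under:
- Union (DFA product construction)
- Intersection (DFA product construction)
- Complement (swap accept/reject states)
- Concatenation (NFA construction)
- Kleene star (NFA construction)
intersection is in this list
Therefore: closed

1


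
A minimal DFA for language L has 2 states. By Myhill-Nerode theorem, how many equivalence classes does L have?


Myhill-Nerode theorem:
Number of equivalence classes = number of states in minimal DFA
Minimal DFA states = 2
Therefore equivalence classes = 2

2


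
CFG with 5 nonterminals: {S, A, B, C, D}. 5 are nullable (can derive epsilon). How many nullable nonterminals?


Nonterminals: {S, A, B, C, D}
A nonterminal is nullable if it can derive epsilon
Counting nullable nonterminals: 5
Total nullable = 5

5


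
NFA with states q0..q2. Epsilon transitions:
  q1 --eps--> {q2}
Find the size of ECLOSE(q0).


Starting from q0
Initialize closure = {q0}
q0 has no outgoing epsilon transitions -> nothing to add
Final closure: {q0}
Size = 1

1


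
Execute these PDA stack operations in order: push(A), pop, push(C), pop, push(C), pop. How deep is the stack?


Tracing stack operations:
  push(A) -> stack = [A], depth=1
  pop -> removed A, stack = [], depth=0
  push(C) -> stack = [C], depth=1
  pop -> removed C, stack = [], depth=0
  push(C) -> stack = [C], depth=1
  pop -> removed C, stack = [], depth=0
Final depth = 0

0


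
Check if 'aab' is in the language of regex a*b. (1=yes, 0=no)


Pattern: a*b
String: 'aab'
Pattern requires: zero or more 'a's followed by exactly one 'b'
Found 2 leading 'a's
Remaining: 'b'
Remaining is exactly 'b' -> match
Result: 1

1


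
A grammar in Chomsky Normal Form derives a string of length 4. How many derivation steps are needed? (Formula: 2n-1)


Chomsky Normal Form derivation:
String length n = 4
Each step either:
  - Splits a nonterminal into two (n-1 such steps)
  - Converts a nonterminal to terminal (n such steps)
Total = (n-1) + n = 2n - 1
= 2(4) - 1
= 8 - 1
= 7

7


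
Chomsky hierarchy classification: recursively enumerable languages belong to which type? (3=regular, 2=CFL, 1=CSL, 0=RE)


Chomsky hierarchy levels:
  Type 3: Regular (DFA/NFA/regex)
  Type 2: Context-free (PDA)
  Type 1: Context-sensitive
  Type 0: Recursively enumerable (TM)
'recursively enumerable' corresponds to Type 0

0


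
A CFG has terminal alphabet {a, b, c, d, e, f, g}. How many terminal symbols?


Terminal symbols: a, b, c, d, e, f, g
Counting each: a (#1), b (#2), c (#3), d (#4), e (#5), f (#6), g (#7)
Total = 7

7


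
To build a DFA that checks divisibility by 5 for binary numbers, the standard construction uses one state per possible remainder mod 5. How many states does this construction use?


Divisibility by 5 is tracked via the remainder mod 5: 0, 1, ..., 4
The construction assigns one state to each remainder
Number of remainders = 5

5


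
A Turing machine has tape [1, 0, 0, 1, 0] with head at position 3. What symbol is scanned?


Tape: [1, 0, 0, 1, 0]
Positions: 0 1 2 3 4
Values:    1 0 0 1 0
Head at position 3
tape[3] = 1

1


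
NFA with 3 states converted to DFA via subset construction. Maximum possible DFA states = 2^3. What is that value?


NFA has 3 states
Subset construction: each DFA state = subset of NFA states
Maximum subsets = 2^3
2^3 = 8

8


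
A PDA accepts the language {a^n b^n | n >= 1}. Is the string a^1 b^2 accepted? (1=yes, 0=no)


Language requires equal numbers of a's and b's
PDA pushes for each 'a', pops for each 'b'
Number of a's = 1
Number of b's = 2
1 != 2 -> Reject

0


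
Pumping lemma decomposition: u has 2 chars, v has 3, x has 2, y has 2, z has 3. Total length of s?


|s| = |u| + |v| + |x| + |y| + |z|
= 2 + 3 + 2 + 2 + 3
= 5 + 2 + 5
= 7 + 5
= 12

12


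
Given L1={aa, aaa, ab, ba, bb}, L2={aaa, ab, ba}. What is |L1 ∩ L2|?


L1 = {aa, aaa, ab, ba, bb}
L2 = {aaa, ab, ba}
Checking each string in L1 against L2:
  'aa': in L2? No
  'aaa': in L2? Yes
  'ab': in L2? Yes
  'ba': in L2? Yes
  'bb': in L2? No
Intersection = {aaa, ab, ba}
|L1 ∩ L2| = 3

3


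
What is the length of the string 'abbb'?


String: 'abbb'
Counting characters:
  'a' appears 1 time(s)
  'b' appears 3 time(s)
Total length = 1 + 3 = 4

4


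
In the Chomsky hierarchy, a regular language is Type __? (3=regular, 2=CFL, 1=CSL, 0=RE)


Chomsky hierarchy levels:
  Type 3: Regular (DFA/NFA/regex)
  Type 2: Context-free (PDA)
  Type 1: Context-sensitive
  Type 0: Recursively enumerable (TM)
'regular' corresponds to Type 3

3


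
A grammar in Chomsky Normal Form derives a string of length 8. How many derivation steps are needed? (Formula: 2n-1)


Chomsky Normal Form derivation:
String length n = 8
Each step either:
  - Splits a nonterminal into two (n-1 such steps)
  - Converts a nonterminal to terminal (n such steps)
Total = (n-1) + n = 2n - 1
= 2(8) - 1
= 16 - 1
= 15

15


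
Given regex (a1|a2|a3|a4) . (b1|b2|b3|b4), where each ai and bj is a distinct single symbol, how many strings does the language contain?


First group: 4 alternatives
Second group: 4 alternatives
Concatenation: each choice from group 1 pairs with each from group 2
Total = 4 x 4 = 16

16


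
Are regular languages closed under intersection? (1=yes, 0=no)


Regular languages are closed under:
- Union (DFA product construction)
- Intersection (DFA product construction)
- Complement (swap accept/reject states)
- Concatenation (NFA construction)
- Kleene star (NFA construction)
intersection is in this list
Therefore: closed

1


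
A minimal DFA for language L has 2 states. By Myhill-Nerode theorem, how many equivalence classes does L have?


Myhill-Nerode theorem:
Number of equivalence classes = number of states in minimal DFA
Minimal DFA states = 2
Therefore equivalence classes = 2

2


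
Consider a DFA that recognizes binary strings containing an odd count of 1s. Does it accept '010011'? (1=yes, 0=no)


DFA has 2 states: q_even (start, accept=no) and q_odd
Processing string '010011' character by character:
  Position 0: read '0', 1-count=0 -> q_even (no change)
  Position 1: read '1', 1-count=1 -> q_odd
  Position 2: read '0', 1-count=1 -> q_odd (no change)
  Position 3: read '0', 1-count=1 -> q_odd (no change)
  Position 4: read '1', 1-count=2 -> q_even
  Position 5: read '1', 1-count=3 -> q_odd
Final state: q_odd, total 1s = 3 (odd); the DFA requires an odd count -> accept

1


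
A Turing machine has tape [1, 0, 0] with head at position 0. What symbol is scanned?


Tape: [1, 0, 0]
Positions: 0 1 2
Values:    1 0 0
Head at position 0
tape[0] = 1

1


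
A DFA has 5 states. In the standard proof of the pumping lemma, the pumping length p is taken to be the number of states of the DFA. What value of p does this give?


Pumping lemma for regular languages (standard proof):
Take p = |Q|, the number of DFA states.
Any string of length >= |Q| passes through |Q|+1 states while reading its first |Q| symbols,
so by pigeonhole some state repeats, giving the loop that can be pumped.
Here |Q| = 5
Therefore the proof uses p = 5

5


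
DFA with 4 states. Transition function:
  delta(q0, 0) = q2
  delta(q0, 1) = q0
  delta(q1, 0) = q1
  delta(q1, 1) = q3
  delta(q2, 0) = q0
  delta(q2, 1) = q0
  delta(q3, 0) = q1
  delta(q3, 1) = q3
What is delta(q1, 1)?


Looking up transition function:
delta(q1, 1) in the table
Row: q1, Column: 1
Result: q3

q3


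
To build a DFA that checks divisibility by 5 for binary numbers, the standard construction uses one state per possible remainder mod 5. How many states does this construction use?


Divisibility by 5 is tracked via the remainder mod 5: 0, 1, ..., 4
The construction assigns one state to each remainder
Number of remainders = 5

5


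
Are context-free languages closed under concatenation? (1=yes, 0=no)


CFL closure properties:
  Closed under: union, concatenation, Kleene star
  NOT closed under: intersection, complement
Operation 'concatenation' is in closed list -> Yes (closed)

1


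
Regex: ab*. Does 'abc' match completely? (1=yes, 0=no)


Pattern: ab*
String: 'abc'
Pattern requires: exactly one 'a' followed by zero or more 'b's
First char is 'a' -> OK
Rest 'bc': all b's? No
Result: 0

0


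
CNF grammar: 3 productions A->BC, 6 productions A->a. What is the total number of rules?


CNF allows two rule forms:
  A -> BC (binary): 3 rules
  A -> a (terminal): 6 rules
Total = 3 + 6 = 9

9


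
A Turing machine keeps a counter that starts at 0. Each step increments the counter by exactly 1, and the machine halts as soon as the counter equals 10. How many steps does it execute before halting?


Counter starts at 0. Counting sequence:
  Step 1: counter = 1
  Step 2: counter = 2
  Step 3: counter = 3
  Step 4: counter = 4
  Step 5: counter = 5
  Step 6: counter = 6
  ...
  Step 10: counter = 10
Counter reached 10 -> halt
Total steps = 10

10


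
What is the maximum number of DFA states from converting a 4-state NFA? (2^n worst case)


NFA has 4 states
Subset construction: each DFA state = subset of NFA states
Maximum subsets = 2^4
2^4 = 16

16


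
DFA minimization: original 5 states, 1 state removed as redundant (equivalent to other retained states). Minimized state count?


Original DFA: 5 states
Redundant states removed: 1
Minimized states = original - removed
= 5 - 1
= 4

4


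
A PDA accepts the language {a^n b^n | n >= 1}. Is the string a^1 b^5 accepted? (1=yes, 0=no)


Language requires equal numbers of a's and b's
PDA pushes for each 'a', pops for each 'b'
Number of a's = 1
Number of b's = 5
1 != 5 -> Reject

0


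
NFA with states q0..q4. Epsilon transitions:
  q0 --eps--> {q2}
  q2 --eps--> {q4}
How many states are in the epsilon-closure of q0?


Starting from q0
Initialize closure = {q0}
Follow epsilon from q0 -> add q2
Follow epsilon from q2 -> add q4
Final closure: {q0, q2, q4}
Size = 3

3


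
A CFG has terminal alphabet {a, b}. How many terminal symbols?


Terminal symbols: a, b
Counting each: a (#1), b (#2)
Total = 2

2


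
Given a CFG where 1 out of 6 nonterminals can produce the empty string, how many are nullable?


Nonterminals: {S, A, B, C, D, E}
A nonterminal is nullable if it can derive epsilon
Counting nullable nonterminals: 1
Total nullable = 1

1


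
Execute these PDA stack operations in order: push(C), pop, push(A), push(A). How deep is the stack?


Tracing stack operations:
  push(C) -> stack = [C], depth=1
  pop -> removed C, stack = [], depth=0
  push(A) -> stack = [A], depth=1
  push(A) -> stack = [A,A], depth=2
Final depth = 2

2


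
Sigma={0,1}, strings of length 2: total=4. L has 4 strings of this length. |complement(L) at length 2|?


Alphabet: {0,1}
String length: 2
Total strings of length 2 = 2^2 = 4
Strings in L = 4
Complement = total - |L|
= 4 - 4
= 0

0


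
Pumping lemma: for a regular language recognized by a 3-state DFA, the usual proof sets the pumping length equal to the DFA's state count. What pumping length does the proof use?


Pumping lemma for regular languages (standard proof):
Take p = |Q|, the number of DFA states.
Any string of length >= |Q| passes through |Q|+1 states while reading its first |Q| symbols,
so by pigeonhole some state repeats, giving the loop that can be pumped.
Here |Q| = 3
Therefore the proof uses p = 3

3


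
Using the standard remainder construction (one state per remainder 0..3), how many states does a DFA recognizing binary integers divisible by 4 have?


Divisibility by 4 is tracked via the remainder mod 4: 0, 1, ..., 3
The construction assigns one state to each remainder
Number of remainders = 4

4


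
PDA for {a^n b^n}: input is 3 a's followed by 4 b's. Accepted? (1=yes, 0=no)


Language requires equal numbers of a's and b's
PDA pushes for each 'a', pops for each 'b'
Number of a's = 3
Number of b's = 4
3 != 4 -> Reject

0


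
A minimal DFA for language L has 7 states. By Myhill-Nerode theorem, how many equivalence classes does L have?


Myhill-Nerode theorem:
Number of equivalence classes = number of states in minimal DFA
Minimal DFA states = 7
Therefore equivalence classes = 7

7


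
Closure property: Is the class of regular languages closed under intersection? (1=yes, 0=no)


Regular languages are closed under all standard operations:
- Union: Yes (product construction)
- Intersection: Yes (product construction)
- Complement: Yes (swap accept/reject)
- Concatenation: Yes (NFA construction)
Operation: intersection -> Closed

1


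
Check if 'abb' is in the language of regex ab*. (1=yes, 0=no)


Pattern: ab*
String: 'abb'
Pattern requires: exactly one 'a' followed by zero or more 'b's
First char is 'a' -> OK
Rest 'bb': all b's? Yes
Result: 1

1


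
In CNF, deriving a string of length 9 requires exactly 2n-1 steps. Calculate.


Chomsky Normal Form derivation:
String length n = 9
Each step either:
  - Splits a nonterminal into two (n-1 such steps)
  - Converts a nonterminal to terminal (n such steps)
Total = (n-1) + n = 2n - 1
= 2(9) - 1
= 18 - 1
= 17

17


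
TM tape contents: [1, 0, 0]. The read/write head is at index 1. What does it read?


Tape: [1, 0, 0]
Positions: 0 1 2
Values:    1 0 0
Head at position 1
tape[1] = 0

0


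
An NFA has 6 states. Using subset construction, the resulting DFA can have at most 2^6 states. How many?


NFA has 6 states
Subset construction: each DFA state = subset of NFA states
Maximum subsets = 2^6
2^6 = 64

64


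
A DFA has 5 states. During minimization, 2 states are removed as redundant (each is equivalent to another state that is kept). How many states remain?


Original DFA: 5 states
Redundant states removed: 2
Minimized states = original - removed
= 5 - 2
= 3

3


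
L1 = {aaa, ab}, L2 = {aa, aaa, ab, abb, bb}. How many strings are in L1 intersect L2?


L1 = {aaa, ab}
L2 = {aa, aaa, ab, abb, bb}
Checking each string in L1 against L2:
  'aaa': in L2? Yes
  'ab': in L2? Yes
Intersection = {aaa, ab}
|L1 ∩ L2| = 2

2


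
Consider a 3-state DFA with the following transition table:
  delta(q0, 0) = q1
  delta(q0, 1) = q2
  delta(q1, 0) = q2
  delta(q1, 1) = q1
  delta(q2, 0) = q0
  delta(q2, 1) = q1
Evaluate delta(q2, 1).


Looking up transition function:
delta(q2, 1) in the table
Row: q2, Column: 1
Result: q1

q1


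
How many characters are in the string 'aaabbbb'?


String: 'aaabbbb'
Counting characters:
  'a' appears 3 time(s)
  'b' appears 4 time(s)
Total length = 3 + 4 = 7

7


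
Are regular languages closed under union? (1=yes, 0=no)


Regular languages are closed under:
- Union (DFA product construction)
- Intersection (DFA product construction)
- Complement (swap accept/reject states)
- Concatenation (NFA construction)
- Kleene star (NFA construction)
union is in this list
Therefore: closed

1


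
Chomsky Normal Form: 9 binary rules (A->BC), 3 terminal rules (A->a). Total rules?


CNF allows two rule forms:
  A -> BC (binary): 9 rules
  A -> a (terminal): 3 rules
Total = 9 + 3 = 12

12


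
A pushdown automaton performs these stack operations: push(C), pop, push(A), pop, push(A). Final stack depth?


Tracing stack operations:
  push(C) -> stack = [C], depth=1
  pop -> removed C, stack = [], depth=0
  push(A) -> stack = [A], depth=1
  pop -> removed A, stack = [], depth=0
  push(A) -> stack = [A], depth=1
Final depth = 1

1


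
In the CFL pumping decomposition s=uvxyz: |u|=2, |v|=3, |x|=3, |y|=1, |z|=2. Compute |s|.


|s| = |u| + |v| + |x| + |y| + |z|
= 2 + 3 + 3 + 1 + 2
= 5 + 3 + 3
= 8 + 3
= 11

11


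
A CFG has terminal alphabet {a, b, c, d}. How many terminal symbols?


Terminal symbols: a, b, c, d
Counting each: a (#1), b (#2), c (#3), d (#4)
Total = 4

4


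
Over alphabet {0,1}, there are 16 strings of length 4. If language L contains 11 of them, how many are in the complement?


Alphabet: {0,1}
String length: 4
Total strings of length 4 = 2^4 = 16
Strings in L = 11
Complement = total - |L|
= 16 - 11
= 5

5


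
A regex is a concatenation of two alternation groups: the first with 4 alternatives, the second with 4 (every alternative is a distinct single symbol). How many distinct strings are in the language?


First group: 4 alternatives
Second group: 4 alternatives
Concatenation: each choice from group 1 pairs with each from group 2
Total = 4 x 4 = 16

16


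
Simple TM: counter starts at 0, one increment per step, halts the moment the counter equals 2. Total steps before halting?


Counter starts at 0. Counting sequence:
  Step 1: counter = 1
  Step 2: counter = 2
Counter reached 2 -> halt
Total steps = 2

2


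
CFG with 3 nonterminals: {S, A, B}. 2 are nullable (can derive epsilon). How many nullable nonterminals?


Nonterminals: {S, A, B}
A nonterminal is nullable if it can derive epsilon
Counting nullable nonterminals: 2
Total nullable = 2

2


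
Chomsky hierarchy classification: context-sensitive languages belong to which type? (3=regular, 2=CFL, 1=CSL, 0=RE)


Chomsky hierarchy levels:
  Type 3: Regular (DFA/NFA/regex)
  Type 2: Context-free (PDA)
  Type 1: Context-sensitive
  Type 0: Recursively enumerable (TM)
'context-sensitive' corresponds to Type 1

1


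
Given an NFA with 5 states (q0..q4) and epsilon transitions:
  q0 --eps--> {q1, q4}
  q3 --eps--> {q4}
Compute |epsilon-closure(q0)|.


Starting from q0
Initialize closure = {q0}
Follow epsilon from q0 -> add q1
Follow epsilon from q0 -> add q4
Final closure: {q0, q1, q4}
Size = 3

3


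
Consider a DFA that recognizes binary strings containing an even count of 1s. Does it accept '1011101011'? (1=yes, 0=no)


DFA has 2 states: q_even (start, accept=yes) and q_odd
Processing string '1011101011' character by character:
  Position 0: read '1', 1-count=1 -> q_odd
  Position 1: read '0', 1-count=1 -> q_odd (no change)
  Position 2: read '1', 1-count=2 -> q_even
  Position 3: read '1', 1-count=3 -> q_odd
  Position 4: read '1', 1-count=4 -> q_even
  Position 5: read '0', 1-count=4 -> q_even (no change)
  Position 6: read '1', 1-count=5 -> q_odd
  Position 7: read '0', 1-count=5 -> q_odd (no change)
  Position 8: read '1', 1-count=6 -> q_even
  Position 9: read '1', 1-count=7 -> q_odd
Final state: q_odd, total 1s = 7 (odd); the DFA requires an even count -> reject

0


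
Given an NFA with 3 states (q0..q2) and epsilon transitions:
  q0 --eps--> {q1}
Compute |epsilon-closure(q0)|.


Starting from q0
Initialize closure = {q0}
Follow epsilon from q0 -> add q1
Final closure: {q0, q1}
Size = 2

2


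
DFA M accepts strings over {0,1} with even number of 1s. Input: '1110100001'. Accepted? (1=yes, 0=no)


DFA has 2 states: q_even (start, accept=yes) and q_odd
Processing string '1110100001' character by character:
  Position 0: read '1', 1-count=1 -> q_odd
  Position 1: read '1', 1-count=2 -> q_even
  Position 2: read '1', 1-count=3 -> q_odd
  Position 3: read '0', 1-count=3 -> q_odd (no change)
  Position 4: read '1', 1-count=4 -> q_even
  Position 5: read '0', 1-count=4 -> q_even (no change)
  Position 6: read '0', 1-count=4 -> q_even (no change)
  Position 7: read '0', 1-count=4 -> q_even (no change)
  Position 8: read '0', 1-count=4 -> q_even (no change)
  Position 9: read '1', 1-count=5 -> q_odd
Final state: q_odd, total 1s = 5 (odd); the DFA requires an even count -> reject

0


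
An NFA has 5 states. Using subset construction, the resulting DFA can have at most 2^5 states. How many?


NFA has 5 states
Subset construction: each DFA state = subset of NFA states
Maximum subsets = 2^5
2^5 = 32

32


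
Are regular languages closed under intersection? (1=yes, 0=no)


Regular languages are closed under:
- Union (DFA product construction)
- Intersection (DFA product construction)
- Complement (swap accept/reject states)
- Concatenation (NFA construction)
- Kleene star (NFA construction)
intersection is in this list
Therefore: closed

1


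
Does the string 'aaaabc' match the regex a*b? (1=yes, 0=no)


Pattern: a*b
String: 'aaaabc'
Pattern requires: zero or more 'a's followed by exactly one 'b'
Found 4 leading 'a's
Remaining: 'bc'
Remaining is not 'b' -> no match
Result: 0

0


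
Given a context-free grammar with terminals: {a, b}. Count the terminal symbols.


Terminal symbols: a, b
Counting each: a (#1), b (#2)
Total = 2

2


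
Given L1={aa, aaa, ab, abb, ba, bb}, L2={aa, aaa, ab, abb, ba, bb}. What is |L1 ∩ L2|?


L1 = {aa, aaa, ab, abb, ba, bb}
L2 = {aa, aaa, ab, abb, ba, bb}
Checking each string in L1 against L2:
  'aa': in L2? Yes
  'aaa': in L2? Yes
  'ab': in L2? Yes
  'abb': in L2? Yes
  'ba': in L2? Yes
  'bb': in L2? Yes
Intersection = {aa, aaa, ab, abb, ba, bb}
|L1 ∩ L2| = 6

6


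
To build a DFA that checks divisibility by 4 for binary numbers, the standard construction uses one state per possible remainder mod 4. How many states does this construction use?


Divisibility by 4 is tracked via the remainder mod 4: 0, 1, ..., 3
The construction assigns one state to each remainder
Number of remainders = 4

4


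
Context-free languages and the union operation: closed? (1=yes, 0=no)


CFL closure properties:
  Closed under: union, concatenation, Kleene star
  NOT closed under: intersection, complement
Operation 'union' is in closed list -> Yes (closed)

1


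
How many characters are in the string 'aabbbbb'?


String: 'aabbbbb'
Counting characters:
  'a' appears 2 time(s)
  'b' appears 5 time(s)
Total length = 2 + 5 = 7

7


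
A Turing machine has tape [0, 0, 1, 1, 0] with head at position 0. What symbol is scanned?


Tape: [0, 0, 1, 1, 0]
Positions: 0 1 2 3 4
Values:    0 0 1 1 0
Head at position 0
tape[0] = 0

0


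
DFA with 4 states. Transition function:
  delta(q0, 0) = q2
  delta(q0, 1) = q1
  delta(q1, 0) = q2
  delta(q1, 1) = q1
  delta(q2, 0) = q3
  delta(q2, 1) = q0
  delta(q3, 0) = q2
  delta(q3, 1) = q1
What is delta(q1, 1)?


Looking up transition function:
delta(q1, 1) in the table
Row: q1, Column: 1
Result: q1

q1


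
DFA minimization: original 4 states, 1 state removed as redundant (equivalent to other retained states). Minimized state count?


Original DFA: 4 states
Redundant states removed: 1
Minimized states = original - removed
= 4 - 1
= 3

3


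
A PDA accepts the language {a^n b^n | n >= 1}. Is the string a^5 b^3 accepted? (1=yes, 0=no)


Language requires equal numbers of a's and b's
PDA pushes for each 'a', pops for each 'b'
Number of a's = 5
Number of b's = 3
5 != 3 -> Reject

0


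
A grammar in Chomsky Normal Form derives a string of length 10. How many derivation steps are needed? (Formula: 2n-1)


Chomsky Normal Form derivation:
String length n = 10
Each step either:
  - Splits a nonterminal into two (n-1 such steps)
  - Converts a nonterminal to terminal (n such steps)
Total = (n-1) + n = 2n - 1
= 2(10) - 1
= 20 - 1
= 19

19


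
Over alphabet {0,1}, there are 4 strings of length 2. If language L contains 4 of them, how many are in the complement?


Alphabet: {0,1}
String length: 2
Total strings of length 2 = 2^2 = 4
Strings in L = 4
Complement = total - |L|
= 4 - 4
= 0

0


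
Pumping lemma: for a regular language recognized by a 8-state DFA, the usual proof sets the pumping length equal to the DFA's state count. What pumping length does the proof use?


Pumping lemma for regular languages (standard proof):
Take p = |Q|, the number of DFA states.
Any string of length >= |Q| passes through |Q|+1 states while reading its first |Q| symbols,
so by pigeonhole some state repeats, giving the loop that can be pumped.
Here |Q| = 8
Therefore the proof uses p = 8

8


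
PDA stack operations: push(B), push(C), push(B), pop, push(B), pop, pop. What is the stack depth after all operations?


Tracing stack operations:
  push(B) -> stack = [B], depth=1
  push(C) -> stack = [B,C], depth=2
  push(B) -> stack = [B,C,B], depth=3
  pop -> removed B, stack = [B,C], depth=2
  push(B) -> stack = [B,C,B], depth=3
  pop -> removed B, stack = [B,C], depth=2
  pop -> removed C, stack = [B], depth=1
Final depth = 1

1


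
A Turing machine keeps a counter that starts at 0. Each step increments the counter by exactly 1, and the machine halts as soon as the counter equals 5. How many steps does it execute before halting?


Counter starts at 0. Counting sequence:
  Step 1: counter = 1
  Step 2: counter = 2
  Step 3: counter = 3
  Step 4: counter = 4
  Step 5: counter = 5
Counter reached 5 -> halt
Total steps = 5

5


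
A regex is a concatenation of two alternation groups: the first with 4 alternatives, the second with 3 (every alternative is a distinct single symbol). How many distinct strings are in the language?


First group: 4 alternatives
Second group: 3 alternatives
Concatenation: each choice from group 1 pairs with each from group 2
Total = 4 x 3 = 12

12


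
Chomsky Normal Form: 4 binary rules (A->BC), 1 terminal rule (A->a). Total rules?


CNF allows two rule forms:
  A -> BC (binary): 4 rules
  A -> a (terminal): 1 rule
Total = 4 + 1 = 5

5


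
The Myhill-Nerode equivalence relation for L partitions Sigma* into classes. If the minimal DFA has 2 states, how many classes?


Myhill-Nerode theorem:
Number of equivalence classes = number of states in minimal DFA
Minimal DFA states = 2
Therefore equivalence classes = 2

2


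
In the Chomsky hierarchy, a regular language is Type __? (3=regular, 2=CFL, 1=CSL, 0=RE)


Chomsky hierarchy levels:
  Type 3: Regular (DFA/NFA/regex)
  Type 2: Context-free (PDA)
  Type 1: Context-sensitive
  Type 0: Recursively enumerable (TM)
'regular' corresponds to Type 3

3


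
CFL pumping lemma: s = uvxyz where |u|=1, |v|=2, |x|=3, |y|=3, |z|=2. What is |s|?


|s| = |u| + |v| + |x| + |y| + |z|
= 1 + 2 + 3 + 3 + 2
= 3 + 3 + 5
= 6 + 5
= 11

11


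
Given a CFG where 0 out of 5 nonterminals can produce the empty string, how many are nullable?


Nonterminals: {S, A, B, C, D}
A nonterminal is nullable if it can derive epsilon
Counting nullable nonterminals: 0
Total nullable = 0

0


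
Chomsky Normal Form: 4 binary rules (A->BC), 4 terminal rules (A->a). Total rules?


CNF allows two rule forms:
  A -> BC (binary): 4 rules
  A -> a (terminal): 4 rules
Total = 4 + 4 = 8

8


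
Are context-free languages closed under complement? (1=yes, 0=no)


CFL closure properties:
  Closed under: union, concatenation, Kleene star
  NOT closed under: intersection, complement
Operation 'complement' is in not-closed list -> No (not closed)

0


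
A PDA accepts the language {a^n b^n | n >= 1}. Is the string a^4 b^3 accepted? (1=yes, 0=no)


Language requires equal numbers of a's and b's
PDA pushes for each 'a', pops for each 'b'
Number of a's = 4
Number of b's = 3
4 != 3 -> Reject

0


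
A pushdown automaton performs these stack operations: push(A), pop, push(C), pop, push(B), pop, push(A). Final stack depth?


Tracing stack operations:
  push(A) -> stack = [A], depth=1
  pop -> removed A, stack = [], depth=0
  push(C) -> stack = [C], depth=1
  pop -> removed C, stack = [], depth=0
  push(B) -> stack = [B], depth=1
  pop -> removed B, stack = [], depth=0
  push(A) -> stack = [A], depth=1
Final depth = 1

1


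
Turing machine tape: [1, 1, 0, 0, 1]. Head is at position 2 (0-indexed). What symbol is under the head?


Tape: [1, 1, 0, 0, 1]
Positions: 0 1 2 3 4
Values:    1 1 0 0 1
Head at position 2
tape[2] = 0

0
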